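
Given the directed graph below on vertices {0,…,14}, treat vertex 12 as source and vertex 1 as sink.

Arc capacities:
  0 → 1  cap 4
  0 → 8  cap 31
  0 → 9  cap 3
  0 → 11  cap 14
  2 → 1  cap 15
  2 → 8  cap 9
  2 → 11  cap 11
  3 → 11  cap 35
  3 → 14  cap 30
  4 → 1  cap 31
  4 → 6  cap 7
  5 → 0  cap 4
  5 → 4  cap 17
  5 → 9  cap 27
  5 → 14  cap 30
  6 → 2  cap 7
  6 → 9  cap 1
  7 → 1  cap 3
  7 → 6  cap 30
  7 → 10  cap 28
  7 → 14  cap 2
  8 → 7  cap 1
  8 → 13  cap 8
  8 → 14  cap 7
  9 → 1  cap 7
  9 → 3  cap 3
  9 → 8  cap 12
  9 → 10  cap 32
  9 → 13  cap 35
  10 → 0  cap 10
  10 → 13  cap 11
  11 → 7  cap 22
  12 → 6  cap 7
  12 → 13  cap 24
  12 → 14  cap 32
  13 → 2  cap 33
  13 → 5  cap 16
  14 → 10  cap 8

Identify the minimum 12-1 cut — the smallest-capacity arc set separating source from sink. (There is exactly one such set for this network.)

augment #1: 12→6→2→1 push 7
augment #2: 12→13→2→1 push 8
augment #3: 12→13→5→0→1 push 4
augment #4: 12→13→5→4→1 push 12
augment #5: 12→14→10→0→9→1 push 3
augment #6: 12→14→10→0→5→4→1 push 4
augment #7: 12→14→10→0→8→7→1 push 1
max flow = 39; residual-reachable set from 12 gives S-side
cut edges (S→T): {(12,6), (12,13), (14,10)} total cap 39

Min-cut arcs: {(12,6), (12,13), (14,10)} (total capacity 39)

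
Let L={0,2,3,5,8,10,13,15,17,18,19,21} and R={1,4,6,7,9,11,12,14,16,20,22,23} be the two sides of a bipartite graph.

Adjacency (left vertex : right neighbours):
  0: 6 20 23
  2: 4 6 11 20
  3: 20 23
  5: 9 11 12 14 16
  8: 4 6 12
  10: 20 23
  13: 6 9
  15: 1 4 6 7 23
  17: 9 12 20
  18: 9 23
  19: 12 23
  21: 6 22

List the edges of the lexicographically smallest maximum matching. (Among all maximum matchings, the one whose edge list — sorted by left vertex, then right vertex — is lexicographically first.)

|M| = 10 (so the lex-smallest maximum matching has 10 edges)
process left vertices in ascending order; for each, take the smallest-labelled available neighbour that still permits 10 edges overall, or leave it unmatched if none does
lex-smallest matching: {0-6, 2-11, 3-20, 5-14, 8-4, 10-23, 13-9, 15-1, 17-12, 21-22}

Lex-smallest maximum matching: {(0,6), (2,11), (3,20), (5,14), (8,4), (10,23), (13,9), (15,1), (17,12), (21,22)}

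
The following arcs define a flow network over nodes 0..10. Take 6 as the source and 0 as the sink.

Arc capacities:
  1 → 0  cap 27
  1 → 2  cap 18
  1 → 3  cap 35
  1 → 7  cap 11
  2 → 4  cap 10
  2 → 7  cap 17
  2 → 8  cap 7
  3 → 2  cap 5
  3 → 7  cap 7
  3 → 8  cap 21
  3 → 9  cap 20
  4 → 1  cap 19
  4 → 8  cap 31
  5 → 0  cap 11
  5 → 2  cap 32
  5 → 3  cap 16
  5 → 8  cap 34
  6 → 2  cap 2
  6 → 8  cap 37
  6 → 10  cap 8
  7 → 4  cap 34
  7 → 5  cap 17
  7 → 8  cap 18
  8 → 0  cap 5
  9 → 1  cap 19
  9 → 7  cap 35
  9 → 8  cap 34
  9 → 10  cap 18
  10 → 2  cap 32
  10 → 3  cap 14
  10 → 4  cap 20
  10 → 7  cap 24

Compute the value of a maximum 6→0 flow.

augment #1: 6→8→0 bottleneck 5, total now 5
augment #2: 6→2→4→1→0 bottleneck 2, total now 7
augment #3: 6→10→4→1→0 bottleneck 8, total now 15

Maximum flow value: 15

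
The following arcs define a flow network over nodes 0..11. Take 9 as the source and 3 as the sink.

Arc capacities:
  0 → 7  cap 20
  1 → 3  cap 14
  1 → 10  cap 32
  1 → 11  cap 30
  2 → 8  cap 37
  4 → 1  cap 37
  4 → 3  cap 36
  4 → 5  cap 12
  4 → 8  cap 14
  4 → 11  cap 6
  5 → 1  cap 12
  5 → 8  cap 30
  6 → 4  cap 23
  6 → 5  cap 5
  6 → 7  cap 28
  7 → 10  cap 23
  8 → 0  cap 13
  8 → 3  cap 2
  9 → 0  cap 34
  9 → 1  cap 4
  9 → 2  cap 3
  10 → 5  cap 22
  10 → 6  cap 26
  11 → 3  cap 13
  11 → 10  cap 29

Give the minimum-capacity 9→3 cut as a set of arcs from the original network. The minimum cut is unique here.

Min-cut arcs: {(0,7), (8,3), (9,1)} (total capacity 26)

augment #1: 9→1→3 push 4
augment #2: 9→2→8→3 push 2
augment #3: 9→0→7→10→5→1→3 push 10
augment #4: 9→0→7→10→6→4→3 push 10
max flow = 26; residual-reachable set from 9 gives S-side
cut edges (S→T): {(0,7), (8,3), (9,1)} total cap 26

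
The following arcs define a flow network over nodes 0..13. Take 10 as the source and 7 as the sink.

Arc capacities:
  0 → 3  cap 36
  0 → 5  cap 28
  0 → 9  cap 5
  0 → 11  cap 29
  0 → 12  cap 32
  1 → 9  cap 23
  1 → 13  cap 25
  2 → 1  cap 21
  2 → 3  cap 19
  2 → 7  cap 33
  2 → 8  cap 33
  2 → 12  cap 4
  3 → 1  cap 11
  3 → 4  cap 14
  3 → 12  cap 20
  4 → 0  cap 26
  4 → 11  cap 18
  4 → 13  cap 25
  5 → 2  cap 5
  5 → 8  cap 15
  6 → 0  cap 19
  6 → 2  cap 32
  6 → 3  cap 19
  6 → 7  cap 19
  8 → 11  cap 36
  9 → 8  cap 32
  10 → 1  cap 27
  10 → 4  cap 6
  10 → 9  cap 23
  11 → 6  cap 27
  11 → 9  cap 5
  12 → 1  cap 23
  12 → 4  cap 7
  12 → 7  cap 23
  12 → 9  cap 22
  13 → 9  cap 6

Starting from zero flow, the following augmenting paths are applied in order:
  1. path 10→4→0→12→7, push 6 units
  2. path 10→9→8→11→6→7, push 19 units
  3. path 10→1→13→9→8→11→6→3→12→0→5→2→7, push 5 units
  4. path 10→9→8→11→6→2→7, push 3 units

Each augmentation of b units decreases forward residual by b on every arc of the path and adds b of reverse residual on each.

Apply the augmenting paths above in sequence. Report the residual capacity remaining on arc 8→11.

Residual capacity of (8,11): 9

after path 1 (10→4→0→12→7, push 6): res(8,11)=36
after path 2 (10→9→8→11→6→7, push 19): res(8,11)=17
after path 3 (10→1→13→9→8→11→6→3→12→0→5→2→7, push 5): res(8,11)=12
after path 4 (10→9→8→11→6→2→7, push 3): res(8,11)=9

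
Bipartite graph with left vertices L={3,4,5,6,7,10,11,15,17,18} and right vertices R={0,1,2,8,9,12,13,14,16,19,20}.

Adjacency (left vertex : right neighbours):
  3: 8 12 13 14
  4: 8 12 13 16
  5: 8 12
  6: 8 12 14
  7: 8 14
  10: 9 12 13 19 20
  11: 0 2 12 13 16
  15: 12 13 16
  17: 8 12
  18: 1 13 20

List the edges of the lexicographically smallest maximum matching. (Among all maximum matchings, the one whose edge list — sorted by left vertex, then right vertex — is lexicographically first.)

|M| = 8 (so the lex-smallest maximum matching has 8 edges)
process left vertices in ascending order; for each, take the smallest-labelled available neighbour that still permits 8 edges overall, or leave it unmatched if none does
lex-smallest matching: {3-8, 4-13, 5-12, 6-14, 10-9, 11-0, 15-16, 18-1}

Lex-smallest maximum matching: {(3,8), (4,13), (5,12), (6,14), (10,9), (11,0), (15,16), (18,1)}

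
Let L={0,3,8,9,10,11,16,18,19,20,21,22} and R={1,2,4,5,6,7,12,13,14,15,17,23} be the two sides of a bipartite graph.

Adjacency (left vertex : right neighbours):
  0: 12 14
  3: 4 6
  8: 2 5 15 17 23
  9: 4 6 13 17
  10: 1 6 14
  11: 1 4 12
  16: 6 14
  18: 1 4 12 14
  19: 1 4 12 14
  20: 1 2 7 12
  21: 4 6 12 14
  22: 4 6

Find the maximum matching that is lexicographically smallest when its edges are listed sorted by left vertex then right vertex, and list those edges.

|M| = 8 (so the lex-smallest maximum matching has 8 edges)
process left vertices in ascending order; for each, take the smallest-labelled available neighbour that still permits 8 edges overall, or leave it unmatched if none does
lex-smallest matching: {0-12, 3-4, 8-2, 9-13, 10-1, 16-6, 18-14, 20-7}

Lex-smallest maximum matching: {(0,12), (3,4), (8,2), (9,13), (10,1), (16,6), (18,14), (20,7)}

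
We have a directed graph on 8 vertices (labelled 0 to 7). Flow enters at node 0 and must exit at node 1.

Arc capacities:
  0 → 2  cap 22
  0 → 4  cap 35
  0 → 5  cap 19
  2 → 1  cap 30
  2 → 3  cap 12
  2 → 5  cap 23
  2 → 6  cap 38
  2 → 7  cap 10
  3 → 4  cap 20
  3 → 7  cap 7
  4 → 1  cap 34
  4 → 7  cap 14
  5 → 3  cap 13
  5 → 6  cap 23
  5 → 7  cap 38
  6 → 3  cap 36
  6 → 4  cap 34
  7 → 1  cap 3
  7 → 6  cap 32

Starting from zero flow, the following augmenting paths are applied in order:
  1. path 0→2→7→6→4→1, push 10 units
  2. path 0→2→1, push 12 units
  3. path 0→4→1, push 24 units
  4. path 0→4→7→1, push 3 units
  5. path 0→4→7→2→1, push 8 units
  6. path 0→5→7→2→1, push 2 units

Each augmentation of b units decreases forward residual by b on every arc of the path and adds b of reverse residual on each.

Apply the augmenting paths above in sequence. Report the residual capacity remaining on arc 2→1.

after path 1 (0→2→7→6→4→1, push 10): res(2,1)=30
after path 2 (0→2→1, push 12): res(2,1)=18
after path 3 (0→4→1, push 24): res(2,1)=18
after path 4 (0→4→7→1, push 3): res(2,1)=18
after path 5 (0→4→7→2→1, push 8): res(2,1)=10
after path 6 (0→5→7→2→1, push 2): res(2,1)=8

Residual capacity of (2,1): 8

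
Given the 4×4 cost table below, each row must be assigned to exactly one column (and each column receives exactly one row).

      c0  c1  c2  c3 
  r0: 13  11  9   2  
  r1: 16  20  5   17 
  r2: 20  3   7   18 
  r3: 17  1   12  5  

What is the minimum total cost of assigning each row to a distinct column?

Minimum assignment cost: 26

one of 2 optimal assignments: row0→col0 (cost 13), row1→col2 (cost 5), row2→col1 (cost 3), row3→col3 (cost 5)
total = 13 + 5 + 3 + 5 = 26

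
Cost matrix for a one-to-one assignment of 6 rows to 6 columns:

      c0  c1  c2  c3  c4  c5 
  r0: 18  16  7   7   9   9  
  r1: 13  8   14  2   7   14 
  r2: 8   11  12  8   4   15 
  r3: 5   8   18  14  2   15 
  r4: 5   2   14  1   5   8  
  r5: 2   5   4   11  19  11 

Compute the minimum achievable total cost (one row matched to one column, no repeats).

optimal assignment: row0→col5 (cost 9), row1→col3 (cost 2), row2→col4 (cost 4), row3→col0 (cost 5), row4→col1 (cost 2), row5→col2 (cost 4)
total = 9 + 2 + 4 + 5 + 2 + 4 = 26

Minimum assignment cost: 26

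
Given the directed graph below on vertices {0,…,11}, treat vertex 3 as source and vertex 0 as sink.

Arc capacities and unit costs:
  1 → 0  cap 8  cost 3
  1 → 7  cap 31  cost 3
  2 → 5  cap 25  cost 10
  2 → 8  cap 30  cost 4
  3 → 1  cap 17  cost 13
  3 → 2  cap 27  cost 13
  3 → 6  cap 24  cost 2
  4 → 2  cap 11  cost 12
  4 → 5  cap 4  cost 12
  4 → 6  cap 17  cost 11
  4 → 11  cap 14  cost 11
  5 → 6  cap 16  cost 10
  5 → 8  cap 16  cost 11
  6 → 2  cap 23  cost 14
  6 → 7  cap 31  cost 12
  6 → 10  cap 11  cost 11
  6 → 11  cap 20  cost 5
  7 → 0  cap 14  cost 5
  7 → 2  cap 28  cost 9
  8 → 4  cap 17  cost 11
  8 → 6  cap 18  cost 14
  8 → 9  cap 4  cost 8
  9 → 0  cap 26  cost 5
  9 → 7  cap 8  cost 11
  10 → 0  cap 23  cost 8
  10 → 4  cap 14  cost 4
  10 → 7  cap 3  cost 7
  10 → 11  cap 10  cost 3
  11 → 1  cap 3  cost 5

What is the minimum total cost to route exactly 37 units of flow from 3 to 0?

Minimum cost for 37 units: 747

shortest-cost path #1: 3→6→11→1→0 push 3 @ unit cost 15 (adds 45)
shortest-cost path #2: 3→1→0 push 5 @ unit cost 16 (adds 80)
shortest-cost path #3: 3→6→7→0 push 14 @ unit cost 19 (adds 266)
shortest-cost path #4: 3→6→10→0 push 7 @ unit cost 21 (adds 147)
shortest-cost path #5: 3→1→11→6→10→0 push 3 @ unit cost 22 (adds 66)
shortest-cost path #6: 3→1→7→6→10→0 push 1 @ unit cost 23 (adds 23)
shortest-cost path #7: 3→2→8→9→0 push 4 @ unit cost 30 (adds 120)
total cost = 747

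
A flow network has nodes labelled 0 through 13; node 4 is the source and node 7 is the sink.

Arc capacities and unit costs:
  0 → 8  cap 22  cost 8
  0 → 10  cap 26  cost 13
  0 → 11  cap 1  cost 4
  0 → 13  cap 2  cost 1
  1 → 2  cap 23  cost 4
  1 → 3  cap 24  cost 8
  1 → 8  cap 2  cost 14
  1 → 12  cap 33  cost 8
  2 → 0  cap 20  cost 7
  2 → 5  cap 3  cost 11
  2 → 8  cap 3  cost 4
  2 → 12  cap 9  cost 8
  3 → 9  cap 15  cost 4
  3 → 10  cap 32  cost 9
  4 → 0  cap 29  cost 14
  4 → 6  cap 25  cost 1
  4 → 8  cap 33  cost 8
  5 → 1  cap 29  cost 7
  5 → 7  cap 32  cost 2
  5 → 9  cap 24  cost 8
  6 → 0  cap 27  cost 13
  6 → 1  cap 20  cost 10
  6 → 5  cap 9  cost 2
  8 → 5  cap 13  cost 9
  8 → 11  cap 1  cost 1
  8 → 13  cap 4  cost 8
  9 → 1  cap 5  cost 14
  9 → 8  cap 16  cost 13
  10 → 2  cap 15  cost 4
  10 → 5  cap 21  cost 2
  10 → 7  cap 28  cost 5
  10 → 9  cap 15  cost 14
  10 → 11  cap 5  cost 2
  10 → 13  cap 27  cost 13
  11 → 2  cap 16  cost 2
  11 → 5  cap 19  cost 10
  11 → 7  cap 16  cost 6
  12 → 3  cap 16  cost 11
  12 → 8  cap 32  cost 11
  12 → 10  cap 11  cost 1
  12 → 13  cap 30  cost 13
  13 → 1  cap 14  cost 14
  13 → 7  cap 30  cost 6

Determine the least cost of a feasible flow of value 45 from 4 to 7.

Minimum cost for 45 units: 845

shortest-cost path #1: 4→6→5→7 push 9 @ unit cost 5 (adds 45)
shortest-cost path #2: 4→8→11→7 push 1 @ unit cost 15 (adds 15)
shortest-cost path #3: 4→8→5→7 push 13 @ unit cost 19 (adds 247)
shortest-cost path #4: 4→0→13→7 push 2 @ unit cost 21 (adds 42)
shortest-cost path #5: 4→8→13→7 push 4 @ unit cost 22 (adds 88)
shortest-cost path #6: 4→0→11→7 push 1 @ unit cost 24 (adds 24)
shortest-cost path #7: 4→6→1→12→10→5→7 push 10 @ unit cost 24 (adds 240)
shortest-cost path #8: 4→6→1→12→10→7 push 1 @ unit cost 25 (adds 25)
shortest-cost path #9: 4→6→1→2→5→10→7 push 3 @ unit cost 29 (adds 87)
shortest-cost path #10: 4→0→10→7 push 1 @ unit cost 32 (adds 32)
total cost = 845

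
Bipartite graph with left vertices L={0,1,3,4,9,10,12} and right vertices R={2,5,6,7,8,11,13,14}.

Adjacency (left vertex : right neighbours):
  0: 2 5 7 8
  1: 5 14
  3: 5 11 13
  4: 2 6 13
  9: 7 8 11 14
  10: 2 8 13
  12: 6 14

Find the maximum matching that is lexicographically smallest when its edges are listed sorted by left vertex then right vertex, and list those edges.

|M| = 7 (so the lex-smallest maximum matching has 7 edges)
process left vertices in ascending order; for each, take the smallest-labelled available neighbour that still permits 7 edges overall, or leave it unmatched if none does
lex-smallest matching: {0-2, 1-5, 3-11, 4-6, 9-7, 10-8, 12-14}

Lex-smallest maximum matching: {(0,2), (1,5), (3,11), (4,6), (9,7), (10,8), (12,14)}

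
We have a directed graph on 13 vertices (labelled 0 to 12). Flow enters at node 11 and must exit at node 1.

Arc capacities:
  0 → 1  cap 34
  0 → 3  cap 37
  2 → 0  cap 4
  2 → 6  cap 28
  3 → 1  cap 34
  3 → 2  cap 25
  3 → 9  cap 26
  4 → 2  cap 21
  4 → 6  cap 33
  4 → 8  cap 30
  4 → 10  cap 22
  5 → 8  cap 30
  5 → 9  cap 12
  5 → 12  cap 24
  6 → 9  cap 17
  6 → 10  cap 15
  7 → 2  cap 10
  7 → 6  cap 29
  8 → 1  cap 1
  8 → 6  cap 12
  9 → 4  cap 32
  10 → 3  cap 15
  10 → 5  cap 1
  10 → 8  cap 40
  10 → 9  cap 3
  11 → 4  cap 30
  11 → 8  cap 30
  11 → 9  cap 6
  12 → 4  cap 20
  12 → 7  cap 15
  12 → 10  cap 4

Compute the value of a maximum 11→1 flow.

Maximum flow value: 20

augment #1: 11→8→1 bottleneck 1, total now 1
augment #2: 11→4→2→0→1 bottleneck 4, total now 5
augment #3: 11→4→10→3→1 bottleneck 15, total now 20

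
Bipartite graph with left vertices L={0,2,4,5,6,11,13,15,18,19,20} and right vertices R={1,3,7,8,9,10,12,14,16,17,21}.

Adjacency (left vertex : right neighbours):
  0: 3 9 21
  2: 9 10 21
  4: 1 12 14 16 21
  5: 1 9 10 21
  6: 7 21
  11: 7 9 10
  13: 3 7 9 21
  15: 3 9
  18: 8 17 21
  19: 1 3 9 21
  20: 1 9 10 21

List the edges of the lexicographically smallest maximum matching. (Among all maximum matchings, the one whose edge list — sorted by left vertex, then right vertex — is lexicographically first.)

Lex-smallest maximum matching: {(0,3), (2,9), (4,12), (5,1), (6,7), (11,10), (13,21), (18,8)}

|M| = 8 (so the lex-smallest maximum matching has 8 edges)
process left vertices in ascending order; for each, take the smallest-labelled available neighbour that still permits 8 edges overall, or leave it unmatched if none does
lex-smallest matching: {0-3, 2-9, 4-12, 5-1, 6-7, 11-10, 13-21, 18-8}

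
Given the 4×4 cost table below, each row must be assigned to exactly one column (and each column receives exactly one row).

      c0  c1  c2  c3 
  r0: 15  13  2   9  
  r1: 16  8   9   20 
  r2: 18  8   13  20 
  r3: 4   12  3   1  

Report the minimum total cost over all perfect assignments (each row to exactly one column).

optimal assignment: row0→col2 (cost 2), row1→col0 (cost 16), row2→col1 (cost 8), row3→col3 (cost 1)
total = 2 + 16 + 8 + 1 = 27

Minimum assignment cost: 27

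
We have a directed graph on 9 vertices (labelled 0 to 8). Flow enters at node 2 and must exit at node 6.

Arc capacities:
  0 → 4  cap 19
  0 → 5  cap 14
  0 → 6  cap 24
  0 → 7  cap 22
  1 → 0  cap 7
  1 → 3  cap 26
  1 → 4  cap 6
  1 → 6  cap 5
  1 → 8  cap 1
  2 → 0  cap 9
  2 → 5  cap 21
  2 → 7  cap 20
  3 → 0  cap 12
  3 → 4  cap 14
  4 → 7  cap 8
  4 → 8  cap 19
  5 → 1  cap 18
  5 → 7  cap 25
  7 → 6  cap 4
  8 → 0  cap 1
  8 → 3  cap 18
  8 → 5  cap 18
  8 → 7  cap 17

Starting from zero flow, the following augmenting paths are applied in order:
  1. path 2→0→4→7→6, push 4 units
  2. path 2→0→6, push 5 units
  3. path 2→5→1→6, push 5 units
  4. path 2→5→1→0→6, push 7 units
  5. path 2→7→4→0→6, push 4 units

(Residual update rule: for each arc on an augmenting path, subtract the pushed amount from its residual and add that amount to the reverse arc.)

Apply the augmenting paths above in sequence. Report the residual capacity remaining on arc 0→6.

Residual capacity of (0,6): 8

after path 1 (2→0→4→7→6, push 4): res(0,6)=24
after path 2 (2→0→6, push 5): res(0,6)=19
after path 3 (2→5→1→6, push 5): res(0,6)=19
after path 4 (2→5→1→0→6, push 7): res(0,6)=12
after path 5 (2→7→4→0→6, push 4): res(0,6)=8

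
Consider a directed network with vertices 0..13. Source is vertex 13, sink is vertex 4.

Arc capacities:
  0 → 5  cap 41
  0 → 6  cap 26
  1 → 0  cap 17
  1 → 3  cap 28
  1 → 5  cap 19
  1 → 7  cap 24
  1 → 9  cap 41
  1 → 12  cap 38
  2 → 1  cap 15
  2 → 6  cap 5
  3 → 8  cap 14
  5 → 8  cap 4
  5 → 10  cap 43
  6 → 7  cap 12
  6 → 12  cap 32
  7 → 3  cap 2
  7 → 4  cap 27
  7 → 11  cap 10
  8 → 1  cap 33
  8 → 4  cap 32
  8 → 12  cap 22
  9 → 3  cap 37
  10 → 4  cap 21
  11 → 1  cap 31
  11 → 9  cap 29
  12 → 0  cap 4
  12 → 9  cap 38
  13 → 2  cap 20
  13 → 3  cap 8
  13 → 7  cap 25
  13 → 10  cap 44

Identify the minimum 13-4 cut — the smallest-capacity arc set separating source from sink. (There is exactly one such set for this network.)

Min-cut arcs: {(3,8), (5,8), (7,4), (10,4)} (total capacity 66)

augment #1: 13→7→4 push 25
augment #2: 13→10→4 push 21
augment #3: 13→3→8→4 push 8
augment #4: 13→2→1→7→4 push 2
augment #5: 13→2→1→3→8→4 push 6
augment #6: 13→2→1→5→8→4 push 4
max flow = 66; residual-reachable set from 13 gives S-side
cut edges (S→T): {(3,8), (5,8), (7,4), (10,4)} total cap 66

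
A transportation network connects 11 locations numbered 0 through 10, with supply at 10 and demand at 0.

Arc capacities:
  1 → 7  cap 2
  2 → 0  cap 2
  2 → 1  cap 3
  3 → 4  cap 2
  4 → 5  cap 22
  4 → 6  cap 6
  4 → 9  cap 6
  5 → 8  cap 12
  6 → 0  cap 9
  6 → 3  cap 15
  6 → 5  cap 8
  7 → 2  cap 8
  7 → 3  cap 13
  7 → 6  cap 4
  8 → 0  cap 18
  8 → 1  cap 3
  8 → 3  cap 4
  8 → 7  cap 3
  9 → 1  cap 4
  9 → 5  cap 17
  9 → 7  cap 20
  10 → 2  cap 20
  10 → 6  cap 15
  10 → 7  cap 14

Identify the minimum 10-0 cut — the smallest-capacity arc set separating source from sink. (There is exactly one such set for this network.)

augment #1: 10→2→0 push 2
augment #2: 10→6→0 push 9
augment #3: 10→6→5→8→0 push 6
augment #4: 10→7→6→5→8→0 push 2
augment #5: 10→7→3→4→5→8→0 push 2
max flow = 21; residual-reachable set from 10 gives S-side
cut edges (S→T): {(2,0), (3,4), (6,0), (6,5)} total cap 21

Min-cut arcs: {(2,0), (3,4), (6,0), (6,5)} (total capacity 21)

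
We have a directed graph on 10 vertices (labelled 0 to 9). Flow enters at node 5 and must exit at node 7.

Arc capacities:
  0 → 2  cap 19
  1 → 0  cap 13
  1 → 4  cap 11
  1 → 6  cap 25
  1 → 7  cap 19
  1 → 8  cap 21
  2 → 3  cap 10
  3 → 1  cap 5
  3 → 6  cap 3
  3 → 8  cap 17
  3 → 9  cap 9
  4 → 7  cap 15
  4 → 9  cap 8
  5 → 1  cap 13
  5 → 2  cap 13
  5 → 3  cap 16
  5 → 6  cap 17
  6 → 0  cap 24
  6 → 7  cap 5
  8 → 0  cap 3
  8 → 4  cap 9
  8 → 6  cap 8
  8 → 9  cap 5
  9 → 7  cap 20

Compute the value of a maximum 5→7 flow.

Maximum flow value: 44

augment #1: 5→1→7 bottleneck 13, total now 13
augment #2: 5→6→7 bottleneck 5, total now 18
augment #3: 5→3→1→7 bottleneck 5, total now 23
augment #4: 5→3→9→7 bottleneck 9, total now 32
augment #5: 5→3→8→4→7 bottleneck 2, total now 34
augment #6: 5→2→3→8→4→7 bottleneck 7, total now 41
augment #7: 5→2→3→8→9→7 bottleneck 3, total now 44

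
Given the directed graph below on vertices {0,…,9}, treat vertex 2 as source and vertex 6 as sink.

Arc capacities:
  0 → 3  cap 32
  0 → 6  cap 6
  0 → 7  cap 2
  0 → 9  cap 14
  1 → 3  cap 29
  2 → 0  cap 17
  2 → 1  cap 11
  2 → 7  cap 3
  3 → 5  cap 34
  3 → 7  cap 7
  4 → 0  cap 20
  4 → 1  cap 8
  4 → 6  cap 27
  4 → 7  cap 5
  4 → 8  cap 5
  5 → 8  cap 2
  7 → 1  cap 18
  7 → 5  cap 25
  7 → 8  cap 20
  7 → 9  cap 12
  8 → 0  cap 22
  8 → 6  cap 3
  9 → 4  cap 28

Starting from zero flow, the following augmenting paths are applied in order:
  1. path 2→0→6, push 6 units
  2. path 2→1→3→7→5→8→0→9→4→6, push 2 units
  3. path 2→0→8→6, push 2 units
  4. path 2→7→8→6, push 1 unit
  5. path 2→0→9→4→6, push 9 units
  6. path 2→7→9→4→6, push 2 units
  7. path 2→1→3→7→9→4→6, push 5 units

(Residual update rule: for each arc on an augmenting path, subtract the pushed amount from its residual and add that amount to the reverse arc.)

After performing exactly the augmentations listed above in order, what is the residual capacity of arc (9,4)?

Residual capacity of (9,4): 10

after path 1 (2→0→6, push 6): res(9,4)=28
after path 2 (2→1→3→7→5→8→0→9→4→6, push 2): res(9,4)=26
after path 3 (2→0→8→6, push 2): res(9,4)=26
after path 4 (2→7→8→6, push 1): res(9,4)=26
after path 5 (2→0→9→4→6, push 9): res(9,4)=17
after path 6 (2→7→9→4→6, push 2): res(9,4)=15
after path 7 (2→1→3→7→9→4→6, push 5): res(9,4)=10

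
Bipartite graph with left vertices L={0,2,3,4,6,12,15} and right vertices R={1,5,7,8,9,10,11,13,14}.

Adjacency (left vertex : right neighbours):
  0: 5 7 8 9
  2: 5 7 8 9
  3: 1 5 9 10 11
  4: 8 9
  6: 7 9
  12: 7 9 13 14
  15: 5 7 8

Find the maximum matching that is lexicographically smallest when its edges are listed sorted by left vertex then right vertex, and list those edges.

|M| = 6 (so the lex-smallest maximum matching has 6 edges)
process left vertices in ascending order; for each, take the smallest-labelled available neighbour that still permits 6 edges overall, or leave it unmatched if none does
lex-smallest matching: {0-5, 2-7, 3-1, 4-8, 6-9, 12-13}

Lex-smallest maximum matching: {(0,5), (2,7), (3,1), (4,8), (6,9), (12,13)}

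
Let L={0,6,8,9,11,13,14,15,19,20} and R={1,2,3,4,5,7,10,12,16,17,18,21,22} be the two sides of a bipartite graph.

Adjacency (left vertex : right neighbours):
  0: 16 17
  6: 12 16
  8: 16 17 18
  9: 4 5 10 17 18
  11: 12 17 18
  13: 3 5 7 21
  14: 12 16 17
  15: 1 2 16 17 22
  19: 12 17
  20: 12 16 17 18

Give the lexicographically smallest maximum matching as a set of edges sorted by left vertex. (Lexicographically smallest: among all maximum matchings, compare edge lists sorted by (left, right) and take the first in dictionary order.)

Lex-smallest maximum matching: {(0,16), (6,12), (8,17), (9,4), (11,18), (13,3), (15,1)}

|M| = 7 (so the lex-smallest maximum matching has 7 edges)
process left vertices in ascending order; for each, take the smallest-labelled available neighbour that still permits 7 edges overall, or leave it unmatched if none does
lex-smallest matching: {0-16, 6-12, 8-17, 9-4, 11-18, 13-3, 15-1}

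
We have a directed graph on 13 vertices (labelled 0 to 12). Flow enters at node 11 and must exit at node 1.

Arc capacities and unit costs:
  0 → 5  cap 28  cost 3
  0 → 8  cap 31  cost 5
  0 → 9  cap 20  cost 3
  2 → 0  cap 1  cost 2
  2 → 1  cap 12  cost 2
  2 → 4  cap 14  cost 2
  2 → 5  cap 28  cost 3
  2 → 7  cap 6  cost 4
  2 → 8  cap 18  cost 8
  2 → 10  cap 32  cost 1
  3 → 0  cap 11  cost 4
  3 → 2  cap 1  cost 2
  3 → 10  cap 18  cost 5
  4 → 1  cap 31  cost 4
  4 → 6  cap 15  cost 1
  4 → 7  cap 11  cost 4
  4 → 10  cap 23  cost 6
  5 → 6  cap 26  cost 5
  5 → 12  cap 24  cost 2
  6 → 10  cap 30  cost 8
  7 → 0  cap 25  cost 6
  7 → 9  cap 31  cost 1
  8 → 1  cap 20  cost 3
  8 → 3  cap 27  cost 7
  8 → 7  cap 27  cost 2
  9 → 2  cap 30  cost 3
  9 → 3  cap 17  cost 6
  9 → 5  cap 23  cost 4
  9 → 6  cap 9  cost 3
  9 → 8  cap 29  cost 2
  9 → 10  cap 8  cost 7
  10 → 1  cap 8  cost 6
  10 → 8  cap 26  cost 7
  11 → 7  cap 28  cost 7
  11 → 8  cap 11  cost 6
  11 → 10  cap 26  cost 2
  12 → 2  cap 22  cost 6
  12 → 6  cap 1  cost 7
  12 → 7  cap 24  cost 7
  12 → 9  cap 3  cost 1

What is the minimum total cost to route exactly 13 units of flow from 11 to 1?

shortest-cost path #1: 11→10→1 push 8 @ unit cost 8 (adds 64)
shortest-cost path #2: 11→8→1 push 5 @ unit cost 9 (adds 45)
total cost = 109

Minimum cost for 13 units: 109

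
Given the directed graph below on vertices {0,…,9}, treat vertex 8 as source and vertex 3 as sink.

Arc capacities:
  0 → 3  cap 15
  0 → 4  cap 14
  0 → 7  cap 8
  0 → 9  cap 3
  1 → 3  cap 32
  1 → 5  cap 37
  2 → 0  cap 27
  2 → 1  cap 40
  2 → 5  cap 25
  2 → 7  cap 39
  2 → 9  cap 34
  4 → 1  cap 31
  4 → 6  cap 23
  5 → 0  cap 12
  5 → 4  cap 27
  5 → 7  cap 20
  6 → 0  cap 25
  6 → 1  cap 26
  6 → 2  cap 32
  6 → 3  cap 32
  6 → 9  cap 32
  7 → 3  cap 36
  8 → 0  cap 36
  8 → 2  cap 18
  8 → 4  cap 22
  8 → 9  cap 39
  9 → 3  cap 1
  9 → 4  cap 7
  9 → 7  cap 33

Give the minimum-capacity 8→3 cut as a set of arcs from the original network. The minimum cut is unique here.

augment #1: 8→0→3 push 15
augment #2: 8→9→3 push 1
augment #3: 8→0→7→3 push 8
augment #4: 8→2→1→3 push 18
augment #5: 8→4→1→3 push 14
augment #6: 8→4→6→3 push 8
augment #7: 8→9→7→3 push 28
augment #8: 8→0→4→6→3 push 13
augment #9: 8→9→4→6→3 push 2
max flow = 107; residual-reachable set from 8 gives S-side
cut edges (S→T): {(0,3), (1,3), (4,6), (7,3), (9,3)} total cap 107

Min-cut arcs: {(0,3), (1,3), (4,6), (7,3), (9,3)} (total capacity 107)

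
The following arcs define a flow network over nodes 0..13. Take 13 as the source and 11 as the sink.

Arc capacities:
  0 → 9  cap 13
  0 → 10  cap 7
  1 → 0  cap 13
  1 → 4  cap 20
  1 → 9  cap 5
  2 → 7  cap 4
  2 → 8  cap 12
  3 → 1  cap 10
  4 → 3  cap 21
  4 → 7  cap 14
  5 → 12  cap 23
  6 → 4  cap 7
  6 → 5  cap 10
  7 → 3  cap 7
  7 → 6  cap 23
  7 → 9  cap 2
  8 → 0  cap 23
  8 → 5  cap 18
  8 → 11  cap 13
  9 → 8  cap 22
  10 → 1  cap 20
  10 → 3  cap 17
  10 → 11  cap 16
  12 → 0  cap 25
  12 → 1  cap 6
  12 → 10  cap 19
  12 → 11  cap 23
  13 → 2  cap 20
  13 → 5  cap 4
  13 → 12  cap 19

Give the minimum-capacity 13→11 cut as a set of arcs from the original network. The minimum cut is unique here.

Min-cut arcs: {(2,7), (2,8), (13,5), (13,12)} (total capacity 39)

augment #1: 13→12→11 push 19
augment #2: 13→2→8→11 push 12
augment #3: 13→5→12→11 push 4
augment #4: 13→2→7→9→8→11 push 1
augment #5: 13→2→7→3→1→0→10→11 push 3
max flow = 39; residual-reachable set from 13 gives S-side
cut edges (S→T): {(2,7), (2,8), (13,5), (13,12)} total cap 39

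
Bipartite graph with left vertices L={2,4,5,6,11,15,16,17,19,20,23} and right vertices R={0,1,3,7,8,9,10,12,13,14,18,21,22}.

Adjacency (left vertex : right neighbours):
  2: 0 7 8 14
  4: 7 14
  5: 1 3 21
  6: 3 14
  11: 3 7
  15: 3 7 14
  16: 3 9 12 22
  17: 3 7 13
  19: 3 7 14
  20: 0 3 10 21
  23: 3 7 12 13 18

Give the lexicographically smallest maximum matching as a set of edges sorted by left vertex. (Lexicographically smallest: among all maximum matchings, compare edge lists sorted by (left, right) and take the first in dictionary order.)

Lex-smallest maximum matching: {(2,0), (4,7), (5,1), (6,3), (15,14), (16,9), (17,13), (20,10), (23,12)}

|M| = 9 (so the lex-smallest maximum matching has 9 edges)
process left vertices in ascending order; for each, take the smallest-labelled available neighbour that still permits 9 edges overall, or leave it unmatched if none does
lex-smallest matching: {2-0, 4-7, 5-1, 6-3, 15-14, 16-9, 17-13, 20-10, 23-12}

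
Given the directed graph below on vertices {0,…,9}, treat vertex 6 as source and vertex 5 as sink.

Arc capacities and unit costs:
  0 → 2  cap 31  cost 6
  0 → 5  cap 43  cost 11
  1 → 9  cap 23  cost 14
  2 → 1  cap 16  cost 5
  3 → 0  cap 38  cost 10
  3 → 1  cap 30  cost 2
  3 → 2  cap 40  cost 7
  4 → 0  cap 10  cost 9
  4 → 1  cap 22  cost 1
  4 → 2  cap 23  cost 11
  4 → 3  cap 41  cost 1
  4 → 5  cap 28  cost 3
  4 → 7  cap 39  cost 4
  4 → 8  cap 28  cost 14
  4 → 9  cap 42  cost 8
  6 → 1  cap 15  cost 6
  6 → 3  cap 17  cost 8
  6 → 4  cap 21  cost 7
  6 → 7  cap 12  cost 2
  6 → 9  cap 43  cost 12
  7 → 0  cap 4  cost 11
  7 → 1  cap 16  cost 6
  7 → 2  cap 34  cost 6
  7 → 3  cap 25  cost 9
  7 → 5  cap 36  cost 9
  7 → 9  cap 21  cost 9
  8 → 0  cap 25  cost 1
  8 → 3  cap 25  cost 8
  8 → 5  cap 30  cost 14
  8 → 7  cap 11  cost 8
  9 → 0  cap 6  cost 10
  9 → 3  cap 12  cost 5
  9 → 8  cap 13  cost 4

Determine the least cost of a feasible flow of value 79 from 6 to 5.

shortest-cost path #1: 6→4→5 push 21 @ unit cost 10 (adds 210)
shortest-cost path #2: 6→7→5 push 12 @ unit cost 11 (adds 132)
shortest-cost path #3: 6→9→8→0→5 push 13 @ unit cost 28 (adds 364)
shortest-cost path #4: 6→3→0→5 push 17 @ unit cost 29 (adds 493)
shortest-cost path #5: 6→9→0→5 push 6 @ unit cost 33 (adds 198)
shortest-cost path #6: 6→9→3→0→5 push 7 @ unit cost 38 (adds 266)
shortest-cost path #7: 6→9→3→0→8→5 push 3 @ unit cost 40 (adds 120)
total cost = 1783

Minimum cost for 79 units: 1783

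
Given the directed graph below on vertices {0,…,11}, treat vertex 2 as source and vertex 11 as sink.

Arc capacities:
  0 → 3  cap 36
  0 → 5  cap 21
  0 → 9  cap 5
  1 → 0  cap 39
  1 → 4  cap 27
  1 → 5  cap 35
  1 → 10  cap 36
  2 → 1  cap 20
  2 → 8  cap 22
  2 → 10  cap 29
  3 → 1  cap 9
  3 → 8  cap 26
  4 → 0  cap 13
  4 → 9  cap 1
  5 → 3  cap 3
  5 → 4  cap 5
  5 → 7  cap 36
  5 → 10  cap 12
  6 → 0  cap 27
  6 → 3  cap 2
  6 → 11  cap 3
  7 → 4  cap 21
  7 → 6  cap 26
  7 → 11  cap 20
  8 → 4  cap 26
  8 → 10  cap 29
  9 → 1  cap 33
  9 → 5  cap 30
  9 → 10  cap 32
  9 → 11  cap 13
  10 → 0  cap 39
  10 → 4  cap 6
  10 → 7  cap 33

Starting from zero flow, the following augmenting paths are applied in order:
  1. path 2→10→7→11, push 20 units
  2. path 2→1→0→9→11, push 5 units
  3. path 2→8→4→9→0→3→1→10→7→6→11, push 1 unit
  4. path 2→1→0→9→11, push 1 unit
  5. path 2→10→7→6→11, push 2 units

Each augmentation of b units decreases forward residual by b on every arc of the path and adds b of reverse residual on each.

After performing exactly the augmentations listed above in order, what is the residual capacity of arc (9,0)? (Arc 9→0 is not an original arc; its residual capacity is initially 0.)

Residual capacity of (9,0): 5

after path 1 (2→10→7→11, push 20): res(9,0)=0
after path 2 (2→1→0→9→11, push 5): res(9,0)=5
after path 3 (2→8→4→9→0→3→1→10→7→6→11, push 1): res(9,0)=4
after path 4 (2→1→0→9→11, push 1): res(9,0)=5
after path 5 (2→10→7→6→11, push 2): res(9,0)=5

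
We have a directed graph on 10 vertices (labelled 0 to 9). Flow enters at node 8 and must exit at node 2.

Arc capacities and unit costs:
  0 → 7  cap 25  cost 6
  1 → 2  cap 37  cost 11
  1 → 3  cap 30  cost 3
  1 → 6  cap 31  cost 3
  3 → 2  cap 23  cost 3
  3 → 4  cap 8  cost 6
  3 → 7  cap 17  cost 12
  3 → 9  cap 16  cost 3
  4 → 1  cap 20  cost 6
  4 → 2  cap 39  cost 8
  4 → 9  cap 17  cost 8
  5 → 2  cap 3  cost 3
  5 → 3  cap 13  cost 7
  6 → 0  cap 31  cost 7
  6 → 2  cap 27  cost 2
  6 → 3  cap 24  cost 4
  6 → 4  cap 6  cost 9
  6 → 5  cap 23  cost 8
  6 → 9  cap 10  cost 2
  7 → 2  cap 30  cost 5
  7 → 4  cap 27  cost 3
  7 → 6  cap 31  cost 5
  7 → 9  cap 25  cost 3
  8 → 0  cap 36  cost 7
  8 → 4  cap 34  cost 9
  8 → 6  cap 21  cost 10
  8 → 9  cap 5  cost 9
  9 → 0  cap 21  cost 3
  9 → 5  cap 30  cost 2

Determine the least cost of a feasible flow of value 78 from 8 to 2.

shortest-cost path #1: 8→6→2 push 21 @ unit cost 12 (adds 252)
shortest-cost path #2: 8→9→5→2 push 3 @ unit cost 14 (adds 42)
shortest-cost path #3: 8→4→2 push 34 @ unit cost 17 (adds 578)
shortest-cost path #4: 8→0→7→2 push 20 @ unit cost 18 (adds 360)
total cost = 1232

Minimum cost for 78 units: 1232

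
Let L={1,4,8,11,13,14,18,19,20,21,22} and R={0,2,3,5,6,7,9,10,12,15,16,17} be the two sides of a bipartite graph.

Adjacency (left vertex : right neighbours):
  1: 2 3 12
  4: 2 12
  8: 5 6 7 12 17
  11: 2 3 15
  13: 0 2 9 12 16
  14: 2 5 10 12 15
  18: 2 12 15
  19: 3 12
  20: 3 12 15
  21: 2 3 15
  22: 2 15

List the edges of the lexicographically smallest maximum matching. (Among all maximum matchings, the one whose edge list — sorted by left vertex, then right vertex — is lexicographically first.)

|M| = 7 (so the lex-smallest maximum matching has 7 edges)
process left vertices in ascending order; for each, take the smallest-labelled available neighbour that still permits 7 edges overall, or leave it unmatched if none does
lex-smallest matching: {1-2, 4-12, 8-5, 11-3, 13-0, 14-10, 18-15}

Lex-smallest maximum matching: {(1,2), (4,12), (8,5), (11,3), (13,0), (14,10), (18,15)}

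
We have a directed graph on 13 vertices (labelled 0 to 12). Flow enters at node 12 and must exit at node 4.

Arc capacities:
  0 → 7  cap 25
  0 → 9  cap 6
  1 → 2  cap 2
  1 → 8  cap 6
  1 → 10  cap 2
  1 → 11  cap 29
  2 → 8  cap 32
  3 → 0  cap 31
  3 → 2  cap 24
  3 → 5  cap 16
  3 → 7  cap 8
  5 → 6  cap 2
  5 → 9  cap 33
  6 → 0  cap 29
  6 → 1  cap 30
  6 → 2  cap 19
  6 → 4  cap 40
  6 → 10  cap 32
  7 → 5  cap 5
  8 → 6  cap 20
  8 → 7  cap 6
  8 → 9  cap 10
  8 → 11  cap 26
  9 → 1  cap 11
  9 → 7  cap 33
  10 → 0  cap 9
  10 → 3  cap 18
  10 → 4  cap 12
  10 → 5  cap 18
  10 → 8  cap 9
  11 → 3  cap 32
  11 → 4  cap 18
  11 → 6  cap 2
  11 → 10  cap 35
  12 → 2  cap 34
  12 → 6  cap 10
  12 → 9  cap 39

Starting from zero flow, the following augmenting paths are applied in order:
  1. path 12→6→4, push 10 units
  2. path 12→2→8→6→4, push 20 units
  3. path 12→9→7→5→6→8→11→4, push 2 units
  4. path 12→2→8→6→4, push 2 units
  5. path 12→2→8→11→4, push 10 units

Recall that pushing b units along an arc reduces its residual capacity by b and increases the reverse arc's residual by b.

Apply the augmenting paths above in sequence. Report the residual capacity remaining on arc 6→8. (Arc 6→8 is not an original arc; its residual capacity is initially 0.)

after path 1 (12→6→4, push 10): res(6,8)=0
after path 2 (12→2→8→6→4, push 20): res(6,8)=20
after path 3 (12→9→7→5→6→8→11→4, push 2): res(6,8)=18
after path 4 (12→2→8→6→4, push 2): res(6,8)=20
after path 5 (12→2→8→11→4, push 10): res(6,8)=20

Residual capacity of (6,8): 20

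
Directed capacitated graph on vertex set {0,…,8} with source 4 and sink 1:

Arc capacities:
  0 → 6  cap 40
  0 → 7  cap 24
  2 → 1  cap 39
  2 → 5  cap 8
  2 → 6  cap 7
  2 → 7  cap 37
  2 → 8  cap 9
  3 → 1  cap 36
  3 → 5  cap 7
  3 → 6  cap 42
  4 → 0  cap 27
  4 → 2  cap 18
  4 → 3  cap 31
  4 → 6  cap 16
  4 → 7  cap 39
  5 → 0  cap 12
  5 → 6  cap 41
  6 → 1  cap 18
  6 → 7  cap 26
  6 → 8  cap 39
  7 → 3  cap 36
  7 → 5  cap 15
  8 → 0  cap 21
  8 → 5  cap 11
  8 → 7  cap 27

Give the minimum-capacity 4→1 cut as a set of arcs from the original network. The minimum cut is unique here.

augment #1: 4→2→1 push 18
augment #2: 4→3→1 push 31
augment #3: 4→6→1 push 16
augment #4: 4→0→6→1 push 2
augment #5: 4→7→3→1 push 5
max flow = 72; residual-reachable set from 4 gives S-side
cut edges (S→T): {(3,1), (4,2), (6,1)} total cap 72

Min-cut arcs: {(3,1), (4,2), (6,1)} (total capacity 72)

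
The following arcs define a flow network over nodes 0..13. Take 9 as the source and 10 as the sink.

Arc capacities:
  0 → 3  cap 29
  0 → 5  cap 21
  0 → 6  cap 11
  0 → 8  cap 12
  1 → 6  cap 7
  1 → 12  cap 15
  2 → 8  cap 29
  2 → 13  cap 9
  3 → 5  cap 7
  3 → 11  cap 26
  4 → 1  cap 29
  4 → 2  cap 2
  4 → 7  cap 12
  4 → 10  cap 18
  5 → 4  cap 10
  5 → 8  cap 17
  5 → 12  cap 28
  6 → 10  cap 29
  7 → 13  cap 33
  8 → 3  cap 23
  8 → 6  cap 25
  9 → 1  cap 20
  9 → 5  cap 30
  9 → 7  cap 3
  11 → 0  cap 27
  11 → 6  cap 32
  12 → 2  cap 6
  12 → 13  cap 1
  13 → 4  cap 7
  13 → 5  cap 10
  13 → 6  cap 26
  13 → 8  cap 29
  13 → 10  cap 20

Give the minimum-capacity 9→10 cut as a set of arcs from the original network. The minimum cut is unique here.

Min-cut arcs: {(1,6), (5,4), (5,8), (9,7), (12,2), (12,13)} (total capacity 44)

augment #1: 9→1→6→10 push 7
augment #2: 9→5→4→10 push 10
augment #3: 9→7→13→10 push 3
augment #4: 9→1→12→13→10 push 1
augment #5: 9→5→8→6→10 push 17
augment #6: 9→1→12→2→13→10 push 6
max flow = 44; residual-reachable set from 9 gives S-side
cut edges (S→T): {(1,6), (5,4), (5,8), (9,7), (12,2), (12,13)} total cap 44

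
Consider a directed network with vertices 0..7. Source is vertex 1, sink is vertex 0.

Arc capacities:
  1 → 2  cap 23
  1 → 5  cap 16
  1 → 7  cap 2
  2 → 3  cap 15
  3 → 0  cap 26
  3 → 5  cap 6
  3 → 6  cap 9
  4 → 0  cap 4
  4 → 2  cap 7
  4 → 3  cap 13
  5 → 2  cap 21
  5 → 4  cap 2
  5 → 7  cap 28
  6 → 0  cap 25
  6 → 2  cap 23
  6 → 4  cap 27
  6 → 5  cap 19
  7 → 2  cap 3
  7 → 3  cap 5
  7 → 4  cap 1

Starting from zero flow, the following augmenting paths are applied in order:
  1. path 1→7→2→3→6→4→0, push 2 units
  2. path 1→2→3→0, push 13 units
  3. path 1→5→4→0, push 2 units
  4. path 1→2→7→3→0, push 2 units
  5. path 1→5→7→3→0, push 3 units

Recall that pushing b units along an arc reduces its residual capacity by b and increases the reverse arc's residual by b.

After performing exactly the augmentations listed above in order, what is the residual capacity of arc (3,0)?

after path 1 (1→7→2→3→6→4→0, push 2): res(3,0)=26
after path 2 (1→2→3→0, push 13): res(3,0)=13
after path 3 (1→5→4→0, push 2): res(3,0)=13
after path 4 (1→2→7→3→0, push 2): res(3,0)=11
after path 5 (1→5→7→3→0, push 3): res(3,0)=8

Residual capacity of (3,0): 8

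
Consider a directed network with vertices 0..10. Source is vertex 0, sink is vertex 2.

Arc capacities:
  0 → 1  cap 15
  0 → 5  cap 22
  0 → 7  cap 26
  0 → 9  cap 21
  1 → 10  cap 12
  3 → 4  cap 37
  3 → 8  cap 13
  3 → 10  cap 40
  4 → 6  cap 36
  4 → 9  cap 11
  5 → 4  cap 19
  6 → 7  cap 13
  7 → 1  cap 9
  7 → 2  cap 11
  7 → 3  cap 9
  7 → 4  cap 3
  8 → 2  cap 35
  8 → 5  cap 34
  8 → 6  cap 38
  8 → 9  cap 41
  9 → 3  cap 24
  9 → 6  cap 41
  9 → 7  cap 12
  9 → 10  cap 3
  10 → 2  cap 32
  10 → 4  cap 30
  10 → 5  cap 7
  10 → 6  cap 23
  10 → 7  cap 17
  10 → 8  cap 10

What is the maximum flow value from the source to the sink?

Maximum flow value: 59

augment #1: 0→7→2 bottleneck 11, total now 11
augment #2: 0→1→10→2 bottleneck 12, total now 23
augment #3: 0→9→10→2 bottleneck 3, total now 26
augment #4: 0→7→3→8→2 bottleneck 9, total now 35
augment #5: 0→9→3→8→2 bottleneck 4, total now 39
augment #6: 0→9→3→10→2 bottleneck 14, total now 53
augment #7: 0→5→4→9→3→10→2 bottleneck 3, total now 56
augment #8: 0→5→4→9→3→10→8→2 bottleneck 3, total now 59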